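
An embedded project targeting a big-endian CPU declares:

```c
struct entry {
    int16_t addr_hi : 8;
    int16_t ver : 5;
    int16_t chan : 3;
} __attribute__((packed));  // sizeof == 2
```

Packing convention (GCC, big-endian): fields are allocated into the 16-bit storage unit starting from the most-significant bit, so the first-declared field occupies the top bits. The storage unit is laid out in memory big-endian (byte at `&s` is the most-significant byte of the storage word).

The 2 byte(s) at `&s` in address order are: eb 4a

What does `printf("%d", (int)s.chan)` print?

2

[0]=0xeb [1]=0x4a (big-endian) → word 0xeb4a
addr_hi [8+:8] = (word>>8) & 0xff = 235
ver [3+:5] = (word>>3) & 0x1f = 9
chan [0+:3] = (word>>0) & 0x7 = 2  ←
chan signed 3b, MSB=0: value = 2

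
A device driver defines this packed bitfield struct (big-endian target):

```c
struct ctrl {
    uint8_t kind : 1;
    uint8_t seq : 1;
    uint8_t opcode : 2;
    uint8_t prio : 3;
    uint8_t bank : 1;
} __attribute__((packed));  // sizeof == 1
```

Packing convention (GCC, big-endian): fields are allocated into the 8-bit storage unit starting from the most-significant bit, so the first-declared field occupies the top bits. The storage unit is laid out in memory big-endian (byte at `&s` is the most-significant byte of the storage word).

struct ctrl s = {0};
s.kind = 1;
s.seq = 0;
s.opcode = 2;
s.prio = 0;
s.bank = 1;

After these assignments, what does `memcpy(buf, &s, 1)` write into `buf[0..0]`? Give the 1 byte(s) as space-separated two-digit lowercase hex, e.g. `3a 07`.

[7+:1] kind=1 & 0x1 = 0x1; word=0x80
[6+:1] seq=0 & 0x1 = 0x0; word=0x80
[4+:2] opcode=2 & 0x3 = 0x2; word=0xa0
[1+:3] prio=0 & 0x7 = 0x0; word=0xa0
[0+:1] bank=1 & 0x1 = 0x1; word=0xa1
word = 0xa1 → big-endian bytes:
  [0]=0xa1

a1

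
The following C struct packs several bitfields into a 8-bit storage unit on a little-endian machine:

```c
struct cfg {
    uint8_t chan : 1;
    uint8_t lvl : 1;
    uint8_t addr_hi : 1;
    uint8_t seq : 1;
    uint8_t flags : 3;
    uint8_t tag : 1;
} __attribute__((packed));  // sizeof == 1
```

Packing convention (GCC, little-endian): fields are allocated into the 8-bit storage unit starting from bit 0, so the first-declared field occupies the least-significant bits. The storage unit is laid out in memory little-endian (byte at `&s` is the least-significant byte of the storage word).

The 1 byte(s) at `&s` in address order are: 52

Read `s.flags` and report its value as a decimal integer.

[0]=0x52 (little-endian) → word 0x52
chan [0+:1] = (word>>0) & 0x1 = 0
lvl [1+:1] = (word>>1) & 0x1 = 1
addr_hi [2+:1] = (word>>2) & 0x1 = 0
seq [3+:1] = (word>>3) & 0x1 = 0
flags [4+:3] = (word>>4) & 0x7 = 5  ←
tag [7+:1] = (word>>7) & 0x1 = 0

5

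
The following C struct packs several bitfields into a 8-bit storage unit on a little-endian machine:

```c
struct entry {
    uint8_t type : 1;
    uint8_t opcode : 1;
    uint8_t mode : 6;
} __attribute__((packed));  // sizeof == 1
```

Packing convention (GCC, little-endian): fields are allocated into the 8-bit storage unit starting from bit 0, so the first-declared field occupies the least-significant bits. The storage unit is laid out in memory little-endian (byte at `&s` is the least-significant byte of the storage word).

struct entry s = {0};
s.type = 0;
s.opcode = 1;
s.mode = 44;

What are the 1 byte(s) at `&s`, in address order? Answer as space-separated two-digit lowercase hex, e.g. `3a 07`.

[0+:1] type=0 & 0x1 = 0x0; word=0x00
[1+:1] opcode=1 & 0x1 = 0x1; word=0x02
[2+:6] mode=44 & 0x3f = 0x2c; word=0xb2
word = 0xb2 → little-endian bytes:
  [0]=0xb2

b2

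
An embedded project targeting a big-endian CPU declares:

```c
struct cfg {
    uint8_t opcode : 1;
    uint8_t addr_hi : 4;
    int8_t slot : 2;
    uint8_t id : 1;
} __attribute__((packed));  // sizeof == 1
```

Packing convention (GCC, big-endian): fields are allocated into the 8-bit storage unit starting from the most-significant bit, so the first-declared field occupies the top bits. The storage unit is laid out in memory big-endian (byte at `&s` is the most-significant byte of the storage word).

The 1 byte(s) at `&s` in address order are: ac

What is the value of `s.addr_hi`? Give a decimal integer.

[0]=0xac (big-endian) → word 0xac
opcode:1 @ bit 7 → (0xac>>7)&0x1 = 0x1
addr_hi:4 @ bit 3 → (0xac>>3)&0xf = 0x5  ←
slot:2 @ bit 1 → (0xac>>1)&0x3 = 0x2
id:1 @ bit 0 → (0xac>>0)&0x1 = 0x0

5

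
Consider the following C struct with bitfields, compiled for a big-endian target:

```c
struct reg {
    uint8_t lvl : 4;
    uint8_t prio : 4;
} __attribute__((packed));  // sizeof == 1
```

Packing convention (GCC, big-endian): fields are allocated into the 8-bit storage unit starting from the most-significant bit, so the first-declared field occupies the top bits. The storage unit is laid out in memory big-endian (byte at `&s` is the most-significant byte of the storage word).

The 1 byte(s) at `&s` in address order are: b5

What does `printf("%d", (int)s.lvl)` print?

[0]=0xb5 (big-endian) → word 0xb5
lvl [4+:4] = (word>>4) & 0xf = 11  ←
prio [0+:4] = (word>>0) & 0xf = 5

11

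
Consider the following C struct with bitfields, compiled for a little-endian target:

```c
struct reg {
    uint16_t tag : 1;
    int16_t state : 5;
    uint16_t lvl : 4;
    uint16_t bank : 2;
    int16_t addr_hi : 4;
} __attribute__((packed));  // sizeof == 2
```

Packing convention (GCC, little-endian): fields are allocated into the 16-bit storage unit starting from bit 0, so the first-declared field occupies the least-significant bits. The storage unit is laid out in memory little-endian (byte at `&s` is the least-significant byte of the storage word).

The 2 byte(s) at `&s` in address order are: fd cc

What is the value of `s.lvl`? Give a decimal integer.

[0]=0xfd [1]=0xcc (little-endian) → word 0xccfd
tag:1 @ bit 0 → (0xccfd>>0)&0x1 = 0x1
state:5 @ bit 1 → (0xccfd>>1)&0x1f = 0x1e
lvl:4 @ bit 6 → (0xccfd>>6)&0xf = 0x3  ←
bank:2 @ bit 10 → (0xccfd>>10)&0x3 = 0x3
addr_hi:4 @ bit 12 → (0xccfd>>12)&0xf = 0xc

3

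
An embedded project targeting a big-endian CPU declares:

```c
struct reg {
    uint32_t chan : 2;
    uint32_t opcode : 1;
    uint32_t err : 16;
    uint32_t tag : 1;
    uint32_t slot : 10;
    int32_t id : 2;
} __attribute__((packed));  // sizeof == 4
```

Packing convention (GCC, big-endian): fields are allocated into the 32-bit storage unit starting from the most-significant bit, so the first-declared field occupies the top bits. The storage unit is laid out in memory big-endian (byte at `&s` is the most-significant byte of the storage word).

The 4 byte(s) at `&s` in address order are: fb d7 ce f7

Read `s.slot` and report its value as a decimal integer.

957

[0]=0xfb [1]=0xd7 [2]=0xce [3]=0xf7 (big-endian) → word 0xfbd7cef7
chan [30+:2] = (word>>30) & 0x3 = 3
opcode [29+:1] = (word>>29) & 0x1 = 1
err [13+:16] = (word>>13) & 0xffff = 57022
tag [12+:1] = (word>>12) & 0x1 = 0
slot [2+:10] = (word>>2) & 0x3ff = 957  ←
id [0+:2] = (word>>0) & 0x3 = 3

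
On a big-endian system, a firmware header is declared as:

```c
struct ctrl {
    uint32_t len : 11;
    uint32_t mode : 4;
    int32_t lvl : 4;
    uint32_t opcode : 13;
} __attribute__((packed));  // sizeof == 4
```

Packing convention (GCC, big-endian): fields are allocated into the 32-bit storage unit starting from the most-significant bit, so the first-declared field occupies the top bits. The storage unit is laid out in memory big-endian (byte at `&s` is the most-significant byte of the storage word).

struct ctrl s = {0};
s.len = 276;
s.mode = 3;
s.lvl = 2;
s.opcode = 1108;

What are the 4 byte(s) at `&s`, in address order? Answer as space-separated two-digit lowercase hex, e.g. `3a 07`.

len:11 = 276 → 0x114 << 21 → word 0x22800000
mode:4 = 3 → 0x3 << 17 → word 0x22860000
lvl:4 = 2 → 0x2 << 13 → word 0x22864000
opcode:13 = 1108 → 0x454 << 0 → word 0x22864454
word = 0x22864454 → big-endian bytes:
  [0]=0x22  [1]=0x86  [2]=0x44  [3]=0x54

22 86 44 54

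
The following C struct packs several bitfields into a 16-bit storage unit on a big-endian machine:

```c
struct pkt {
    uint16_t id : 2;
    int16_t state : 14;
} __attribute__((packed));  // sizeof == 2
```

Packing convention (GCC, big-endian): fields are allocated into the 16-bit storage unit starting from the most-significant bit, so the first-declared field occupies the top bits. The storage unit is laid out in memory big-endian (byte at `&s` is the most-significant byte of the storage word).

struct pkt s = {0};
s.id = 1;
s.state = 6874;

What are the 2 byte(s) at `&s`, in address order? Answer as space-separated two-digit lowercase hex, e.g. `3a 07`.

id (2b) val=1 bits=0x1 at bit 14: 0x4000
state (14b) val=6874 bits=0x1ada at bit 0: 0x5ada
word = 0x5ada → big-endian bytes:
  [0]=0x5a  [1]=0xda

5a da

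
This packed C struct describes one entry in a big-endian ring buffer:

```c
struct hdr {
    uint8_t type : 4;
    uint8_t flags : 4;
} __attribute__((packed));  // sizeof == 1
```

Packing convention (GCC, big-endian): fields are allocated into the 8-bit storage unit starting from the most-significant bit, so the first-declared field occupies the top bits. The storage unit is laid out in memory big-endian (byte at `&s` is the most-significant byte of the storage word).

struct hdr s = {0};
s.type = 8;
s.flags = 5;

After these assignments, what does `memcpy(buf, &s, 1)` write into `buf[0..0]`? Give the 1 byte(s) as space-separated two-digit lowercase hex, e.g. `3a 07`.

85

type (4b) val=8 bits=0x8 at bit 4: 0x80
flags (4b) val=5 bits=0x5 at bit 0: 0x85
word = 0x85 → big-endian bytes:
  [0]=0x85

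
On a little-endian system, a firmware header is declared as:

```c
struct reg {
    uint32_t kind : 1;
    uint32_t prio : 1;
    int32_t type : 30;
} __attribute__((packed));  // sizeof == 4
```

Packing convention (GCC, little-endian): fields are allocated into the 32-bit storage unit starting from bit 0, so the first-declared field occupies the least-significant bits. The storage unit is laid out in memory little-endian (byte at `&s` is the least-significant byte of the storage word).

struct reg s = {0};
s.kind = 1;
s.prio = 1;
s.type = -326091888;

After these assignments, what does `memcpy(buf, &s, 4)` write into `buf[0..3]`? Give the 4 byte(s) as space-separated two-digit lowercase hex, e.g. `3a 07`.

kind (1b) val=1 bits=0x1 at bit 0: 0x00000001
prio (1b) val=1 bits=0x1 at bit 1: 0x00000003
type (30b) val=-326091888 bits=0x2c903b90 at bit 2: 0xb240ee43
word = 0xb240ee43 → little-endian bytes:
  [0]=0x43  [1]=0xee  [2]=0x40  [3]=0xb2

43 ee 40 b2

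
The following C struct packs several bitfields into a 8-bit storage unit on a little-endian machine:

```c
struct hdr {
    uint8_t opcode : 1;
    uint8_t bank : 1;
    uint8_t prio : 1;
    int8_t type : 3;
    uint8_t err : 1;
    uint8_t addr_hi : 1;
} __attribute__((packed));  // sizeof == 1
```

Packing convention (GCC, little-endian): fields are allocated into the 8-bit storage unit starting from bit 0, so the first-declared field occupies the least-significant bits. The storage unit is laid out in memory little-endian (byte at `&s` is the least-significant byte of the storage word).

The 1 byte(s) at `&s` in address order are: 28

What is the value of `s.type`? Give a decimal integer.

-3

[0]=0x28 (little-endian) → word 0x28
opcode [0+:1] = (word>>0) & 0x1 = 0
bank [1+:1] = (word>>1) & 0x1 = 0
prio [2+:1] = (word>>2) & 0x1 = 0
type [3+:3] = (word>>3) & 0x7 = 5  ←
err [6+:1] = (word>>6) & 0x1 = 0
addr_hi [7+:1] = (word>>7) & 0x1 = 0
type signed 3b, MSB=1: 5 - 8 = -3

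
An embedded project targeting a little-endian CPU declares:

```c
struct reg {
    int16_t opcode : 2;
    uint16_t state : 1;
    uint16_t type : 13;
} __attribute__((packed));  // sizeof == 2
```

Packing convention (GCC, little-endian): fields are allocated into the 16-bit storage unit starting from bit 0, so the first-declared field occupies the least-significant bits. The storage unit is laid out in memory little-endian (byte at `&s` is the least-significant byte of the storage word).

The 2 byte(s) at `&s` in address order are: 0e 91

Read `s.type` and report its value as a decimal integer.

[0]=0x0e [1]=0x91 (little-endian) → word 0x910e
opcode [0+:2] = (word>>0) & 0x3 = 2
state [2+:1] = (word>>2) & 0x1 = 1
type [3+:13] = (word>>3) & 0x1fff = 4641  ←

4641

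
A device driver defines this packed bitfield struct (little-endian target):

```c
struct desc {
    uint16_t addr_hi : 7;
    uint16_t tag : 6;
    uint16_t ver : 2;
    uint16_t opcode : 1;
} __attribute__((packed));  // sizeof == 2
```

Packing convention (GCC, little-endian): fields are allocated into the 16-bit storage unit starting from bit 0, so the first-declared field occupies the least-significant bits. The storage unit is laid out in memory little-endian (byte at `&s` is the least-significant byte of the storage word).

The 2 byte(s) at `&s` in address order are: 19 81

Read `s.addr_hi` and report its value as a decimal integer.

[0]=0x19 [1]=0x81 (little-endian) → word 0x8119
addr_hi [0+:7] = (word>>0) & 0x7f = 25  ←
tag [7+:6] = (word>>7) & 0x3f = 2
ver [13+:2] = (word>>13) & 0x3 = 0
opcode [15+:1] = (word>>15) & 0x1 = 1

25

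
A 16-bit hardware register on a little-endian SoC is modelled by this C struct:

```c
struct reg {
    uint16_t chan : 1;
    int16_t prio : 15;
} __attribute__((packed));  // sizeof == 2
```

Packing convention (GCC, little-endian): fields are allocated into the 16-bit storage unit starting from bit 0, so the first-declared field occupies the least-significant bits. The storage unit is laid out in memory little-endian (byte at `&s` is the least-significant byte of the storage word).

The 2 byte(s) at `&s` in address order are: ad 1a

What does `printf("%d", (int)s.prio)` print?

[0]=0xad [1]=0x1a (little-endian) → word 0x1aad
chan:1 @ bit 0 → (0x1aad>>0)&0x1 = 0x1
prio:15 @ bit 1 → (0x1aad>>1)&0x7fff = 0xd56  ←
prio signed 15b, MSB=0: value = 3414

3414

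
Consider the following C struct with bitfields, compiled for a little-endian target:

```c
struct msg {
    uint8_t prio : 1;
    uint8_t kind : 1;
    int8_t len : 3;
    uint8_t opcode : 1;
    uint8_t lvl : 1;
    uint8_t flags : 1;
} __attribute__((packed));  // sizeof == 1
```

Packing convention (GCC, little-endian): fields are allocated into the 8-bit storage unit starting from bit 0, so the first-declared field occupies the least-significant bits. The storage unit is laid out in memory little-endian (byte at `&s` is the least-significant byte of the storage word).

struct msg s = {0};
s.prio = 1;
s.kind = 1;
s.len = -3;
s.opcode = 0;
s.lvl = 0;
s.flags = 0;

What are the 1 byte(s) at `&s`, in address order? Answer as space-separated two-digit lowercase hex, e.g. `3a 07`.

[0+:1] prio=1 & 0x1 = 0x1; word=0x01
[1+:1] kind=1 & 0x1 = 0x1; word=0x03
[2+:3] len=-3 & 0x7 = 0x5; word=0x17
[5+:1] opcode=0 & 0x1 = 0x0; word=0x17
[6+:1] lvl=0 & 0x1 = 0x0; word=0x17
[7+:1] flags=0 & 0x1 = 0x0; word=0x17
word = 0x17 → little-endian bytes:
  [0]=0x17

17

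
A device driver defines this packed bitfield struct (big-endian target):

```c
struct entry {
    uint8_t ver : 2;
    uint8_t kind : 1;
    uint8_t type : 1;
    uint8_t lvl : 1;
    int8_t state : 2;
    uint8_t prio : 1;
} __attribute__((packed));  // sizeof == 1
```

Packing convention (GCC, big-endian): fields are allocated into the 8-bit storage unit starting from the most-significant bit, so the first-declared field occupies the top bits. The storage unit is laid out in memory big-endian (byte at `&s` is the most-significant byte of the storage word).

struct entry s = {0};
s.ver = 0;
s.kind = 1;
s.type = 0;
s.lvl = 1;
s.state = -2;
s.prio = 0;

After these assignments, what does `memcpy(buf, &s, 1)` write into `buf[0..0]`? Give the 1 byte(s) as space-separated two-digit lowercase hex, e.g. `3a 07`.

ver:2 = 0 → 0x0 << 6 → word 0x00
kind:1 = 1 → 0x1 << 5 → word 0x20
type:1 = 0 → 0x0 << 4 → word 0x20
lvl:1 = 1 → 0x1 << 3 → word 0x28
state:2 = -2 → 0x2 << 1 → word 0x2c
prio:1 = 0 → 0x0 << 0 → word 0x2c
word = 0x2c → big-endian bytes:
  [0]=0x2c

2c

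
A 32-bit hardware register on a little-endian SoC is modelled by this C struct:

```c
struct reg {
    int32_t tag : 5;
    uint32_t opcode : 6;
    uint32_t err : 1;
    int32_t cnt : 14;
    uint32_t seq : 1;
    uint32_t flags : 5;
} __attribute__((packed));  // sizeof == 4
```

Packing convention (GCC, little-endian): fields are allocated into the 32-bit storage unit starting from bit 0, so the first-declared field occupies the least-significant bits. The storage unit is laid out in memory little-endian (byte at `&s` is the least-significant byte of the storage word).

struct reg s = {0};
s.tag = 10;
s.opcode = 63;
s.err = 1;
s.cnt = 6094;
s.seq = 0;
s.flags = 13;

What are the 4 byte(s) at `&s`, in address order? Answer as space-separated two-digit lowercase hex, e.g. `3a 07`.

[0+:5] tag=10 & 0x1f = 0xa; word=0x0000000a
[5+:6] opcode=63 & 0x3f = 0x3f; word=0x000007ea
[11+:1] err=1 & 0x1 = 0x1; word=0x00000fea
[12+:14] cnt=6094 & 0x3fff = 0x17ce; word=0x017cefea
[26+:1] seq=0 & 0x1 = 0x0; word=0x017cefea
[27+:5] flags=13 & 0x1f = 0xd; word=0x697cefea
word = 0x697cefea → little-endian bytes:
  [0]=0xea  [1]=0xef  [2]=0x7c  [3]=0x69

ea ef 7c 69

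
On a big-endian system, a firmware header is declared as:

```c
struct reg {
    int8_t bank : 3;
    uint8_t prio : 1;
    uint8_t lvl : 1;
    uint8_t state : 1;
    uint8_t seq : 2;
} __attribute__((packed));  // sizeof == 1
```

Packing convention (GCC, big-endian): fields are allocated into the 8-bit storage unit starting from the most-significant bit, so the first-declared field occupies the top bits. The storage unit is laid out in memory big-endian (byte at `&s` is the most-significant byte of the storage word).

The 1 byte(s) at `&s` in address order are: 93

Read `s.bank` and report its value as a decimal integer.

[0]=0x93 (big-endian) → word 0x93
bank:3 @ bit 5 → (0x93>>5)&0x7 = 0x4  ←
prio:1 @ bit 4 → (0x93>>4)&0x1 = 0x1
lvl:1 @ bit 3 → (0x93>>3)&0x1 = 0x0
state:1 @ bit 2 → (0x93>>2)&0x1 = 0x0
seq:2 @ bit 0 → (0x93>>0)&0x3 = 0x3
bank signed 3b, MSB=1: 4 - 8 = -4

-4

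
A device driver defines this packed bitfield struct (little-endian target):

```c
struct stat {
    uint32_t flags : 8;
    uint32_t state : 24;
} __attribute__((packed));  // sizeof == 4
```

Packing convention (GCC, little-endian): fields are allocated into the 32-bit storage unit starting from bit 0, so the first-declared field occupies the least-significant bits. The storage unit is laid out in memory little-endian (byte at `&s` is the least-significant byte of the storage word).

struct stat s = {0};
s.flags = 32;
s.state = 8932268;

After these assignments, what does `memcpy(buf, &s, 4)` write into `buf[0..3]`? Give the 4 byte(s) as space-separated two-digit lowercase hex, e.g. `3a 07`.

flags:8 = 32 → 0x20 << 0 → word 0x00000020
state:24 = 8932268 → 0x884bac << 8 → word 0x884bac20
word = 0x884bac20 → little-endian bytes:
  [0]=0x20  [1]=0xac  [2]=0x4b  [3]=0x88

20 ac 4b 88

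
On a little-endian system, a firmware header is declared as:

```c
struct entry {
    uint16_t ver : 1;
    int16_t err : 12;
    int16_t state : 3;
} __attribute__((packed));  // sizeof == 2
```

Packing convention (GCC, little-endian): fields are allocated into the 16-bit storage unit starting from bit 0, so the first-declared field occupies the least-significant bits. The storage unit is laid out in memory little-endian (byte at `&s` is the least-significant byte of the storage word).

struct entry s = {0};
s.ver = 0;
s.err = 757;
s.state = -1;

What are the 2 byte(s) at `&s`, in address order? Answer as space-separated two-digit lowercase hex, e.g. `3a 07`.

ea e5

ver (1b) val=0 bits=0x0 at bit 0: 0x0000
err (12b) val=757 bits=0x2f5 at bit 1: 0x05ea
state (3b) val=-1 bits=0x7 at bit 13: 0xe5ea
word = 0xe5ea → little-endian bytes:
  [0]=0xea  [1]=0xe5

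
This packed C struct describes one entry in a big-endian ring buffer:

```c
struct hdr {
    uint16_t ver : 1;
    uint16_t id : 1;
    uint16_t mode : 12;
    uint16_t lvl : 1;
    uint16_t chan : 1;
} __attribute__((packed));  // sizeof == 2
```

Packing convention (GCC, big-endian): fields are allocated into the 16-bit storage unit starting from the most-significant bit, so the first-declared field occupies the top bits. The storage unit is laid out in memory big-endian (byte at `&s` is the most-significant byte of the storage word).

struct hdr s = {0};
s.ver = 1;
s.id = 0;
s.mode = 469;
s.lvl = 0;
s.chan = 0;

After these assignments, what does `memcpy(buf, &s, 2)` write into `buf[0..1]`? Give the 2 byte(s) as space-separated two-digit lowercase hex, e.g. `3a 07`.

87 54

ver:1 = 1 → 0x1 << 15 → word 0x8000
id:1 = 0 → 0x0 << 14 → word 0x8000
mode:12 = 469 → 0x1d5 << 2 → word 0x8754
lvl:1 = 0 → 0x0 << 1 → word 0x8754
chan:1 = 0 → 0x0 << 0 → word 0x8754
word = 0x8754 → big-endian bytes:
  [0]=0x87  [1]=0x54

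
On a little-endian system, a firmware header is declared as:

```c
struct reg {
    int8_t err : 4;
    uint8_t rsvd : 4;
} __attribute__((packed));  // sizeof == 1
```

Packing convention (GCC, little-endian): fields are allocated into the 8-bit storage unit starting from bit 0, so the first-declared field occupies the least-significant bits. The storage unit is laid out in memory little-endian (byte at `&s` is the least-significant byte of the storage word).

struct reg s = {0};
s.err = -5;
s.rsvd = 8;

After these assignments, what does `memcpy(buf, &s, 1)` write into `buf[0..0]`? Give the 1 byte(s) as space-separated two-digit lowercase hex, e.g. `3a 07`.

8b

[0+:4] err=-5 & 0xf = 0xb; word=0x0b
[4+:4] rsvd=8 & 0xf = 0x8; word=0x8b
word = 0x8b → little-endian bytes:
  [0]=0x8b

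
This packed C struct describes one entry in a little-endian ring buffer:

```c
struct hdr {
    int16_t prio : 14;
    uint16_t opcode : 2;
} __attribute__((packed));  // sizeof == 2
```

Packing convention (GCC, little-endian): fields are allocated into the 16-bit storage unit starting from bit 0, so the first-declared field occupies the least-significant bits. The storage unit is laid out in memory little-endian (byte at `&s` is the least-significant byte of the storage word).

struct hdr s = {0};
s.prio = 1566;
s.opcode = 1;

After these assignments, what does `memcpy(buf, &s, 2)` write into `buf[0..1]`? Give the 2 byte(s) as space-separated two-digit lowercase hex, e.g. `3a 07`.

prio:14 = 1566 → 0x61e << 0 → word 0x061e
opcode:2 = 1 → 0x1 << 14 → word 0x461e
word = 0x461e → little-endian bytes:
  [0]=0x1e  [1]=0x46

1e 46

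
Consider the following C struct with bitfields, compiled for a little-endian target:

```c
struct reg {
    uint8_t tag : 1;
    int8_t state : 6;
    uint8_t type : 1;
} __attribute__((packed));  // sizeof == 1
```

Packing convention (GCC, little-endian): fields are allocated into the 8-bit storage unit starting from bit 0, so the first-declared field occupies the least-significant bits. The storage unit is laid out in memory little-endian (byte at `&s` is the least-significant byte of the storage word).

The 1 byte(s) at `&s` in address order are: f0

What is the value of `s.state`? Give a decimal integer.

-8

[0]=0xf0 (little-endian) → word 0xf0
tag [0+:1] = (word>>0) & 0x1 = 0
state [1+:6] = (word>>1) & 0x3f = 56  ←
type [7+:1] = (word>>7) & 0x1 = 1
state signed 6b, MSB=1: 56 - 64 = -8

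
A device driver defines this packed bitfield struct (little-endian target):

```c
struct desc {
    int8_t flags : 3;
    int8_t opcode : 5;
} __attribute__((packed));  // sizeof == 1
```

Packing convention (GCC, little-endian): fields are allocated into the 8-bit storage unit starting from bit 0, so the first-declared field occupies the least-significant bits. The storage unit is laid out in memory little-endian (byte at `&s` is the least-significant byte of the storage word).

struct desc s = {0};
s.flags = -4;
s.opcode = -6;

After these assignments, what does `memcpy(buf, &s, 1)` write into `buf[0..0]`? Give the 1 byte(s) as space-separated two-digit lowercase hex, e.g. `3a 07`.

flags:3 = -4 → 0x4 << 0 → word 0x04
opcode:5 = -6 → 0x1a << 3 → word 0xd4
word = 0xd4 → little-endian bytes:
  [0]=0xd4

d4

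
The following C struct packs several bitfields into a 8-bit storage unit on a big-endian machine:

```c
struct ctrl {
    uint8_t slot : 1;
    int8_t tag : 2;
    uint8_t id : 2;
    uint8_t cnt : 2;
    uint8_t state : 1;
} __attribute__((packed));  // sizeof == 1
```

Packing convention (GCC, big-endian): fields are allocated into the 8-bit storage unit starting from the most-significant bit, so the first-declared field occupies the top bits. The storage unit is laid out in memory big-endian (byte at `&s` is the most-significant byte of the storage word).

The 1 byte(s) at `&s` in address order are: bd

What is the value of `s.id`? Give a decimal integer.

3

[0]=0xbd (big-endian) → word 0xbd
slot [7+:1] = (word>>7) & 0x1 = 1
tag [5+:2] = (word>>5) & 0x3 = 1
id [3+:2] = (word>>3) & 0x3 = 3  ←
cnt [1+:2] = (word>>1) & 0x3 = 2
state [0+:1] = (word>>0) & 0x1 = 1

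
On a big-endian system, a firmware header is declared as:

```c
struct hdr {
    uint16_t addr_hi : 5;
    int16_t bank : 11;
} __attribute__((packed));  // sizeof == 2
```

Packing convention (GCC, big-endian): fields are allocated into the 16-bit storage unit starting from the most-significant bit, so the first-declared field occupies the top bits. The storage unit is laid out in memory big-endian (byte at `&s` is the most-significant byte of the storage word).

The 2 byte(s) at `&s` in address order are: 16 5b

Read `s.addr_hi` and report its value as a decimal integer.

2

[0]=0x16 [1]=0x5b (big-endian) → word 0x165b
addr_hi [11+:5] = (word>>11) & 0x1f = 2  ←
bank [0+:11] = (word>>0) & 0x7ff = 1627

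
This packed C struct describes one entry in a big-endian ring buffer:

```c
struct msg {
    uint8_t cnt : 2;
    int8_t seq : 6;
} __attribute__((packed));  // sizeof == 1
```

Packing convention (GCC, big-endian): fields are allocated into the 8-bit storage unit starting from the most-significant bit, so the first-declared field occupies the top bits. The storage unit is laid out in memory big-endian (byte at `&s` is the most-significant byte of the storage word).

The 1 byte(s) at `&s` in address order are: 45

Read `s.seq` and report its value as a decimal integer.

5

[0]=0x45 (big-endian) → word 0x45
cnt [6+:2] = (word>>6) & 0x3 = 1
seq [0+:6] = (word>>0) & 0x3f = 5  ←
seq signed 6b, MSB=0: value = 5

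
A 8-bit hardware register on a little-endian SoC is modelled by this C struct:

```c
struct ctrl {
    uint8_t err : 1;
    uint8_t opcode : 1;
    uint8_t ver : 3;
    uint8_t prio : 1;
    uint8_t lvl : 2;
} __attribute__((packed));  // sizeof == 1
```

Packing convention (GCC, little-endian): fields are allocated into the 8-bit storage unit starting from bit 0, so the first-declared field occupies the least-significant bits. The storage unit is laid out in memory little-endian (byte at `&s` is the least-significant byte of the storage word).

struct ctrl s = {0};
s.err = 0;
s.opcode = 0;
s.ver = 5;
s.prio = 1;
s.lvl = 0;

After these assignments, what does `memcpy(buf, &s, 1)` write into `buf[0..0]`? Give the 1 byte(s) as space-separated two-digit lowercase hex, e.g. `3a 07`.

34

[0+:1] err=0 & 0x1 = 0x0; word=0x00
[1+:1] opcode=0 & 0x1 = 0x0; word=0x00
[2+:3] ver=5 & 0x7 = 0x5; word=0x14
[5+:1] prio=1 & 0x1 = 0x1; word=0x34
[6+:2] lvl=0 & 0x3 = 0x0; word=0x34
word = 0x34 → little-endian bytes:
  [0]=0x34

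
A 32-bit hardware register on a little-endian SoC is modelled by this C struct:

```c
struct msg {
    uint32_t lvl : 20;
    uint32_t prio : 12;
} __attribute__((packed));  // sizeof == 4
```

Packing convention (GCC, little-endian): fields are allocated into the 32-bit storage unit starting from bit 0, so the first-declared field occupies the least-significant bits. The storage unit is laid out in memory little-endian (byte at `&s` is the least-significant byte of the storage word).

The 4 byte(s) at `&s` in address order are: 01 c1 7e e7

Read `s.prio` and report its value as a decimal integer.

[0]=0x01 [1]=0xc1 [2]=0x7e [3]=0xe7 (little-endian) → word 0xe77ec101
lvl [0+:20] = (word>>0) & 0xfffff = 966913
prio [20+:12] = (word>>20) & 0xfff = 3703  ←

3703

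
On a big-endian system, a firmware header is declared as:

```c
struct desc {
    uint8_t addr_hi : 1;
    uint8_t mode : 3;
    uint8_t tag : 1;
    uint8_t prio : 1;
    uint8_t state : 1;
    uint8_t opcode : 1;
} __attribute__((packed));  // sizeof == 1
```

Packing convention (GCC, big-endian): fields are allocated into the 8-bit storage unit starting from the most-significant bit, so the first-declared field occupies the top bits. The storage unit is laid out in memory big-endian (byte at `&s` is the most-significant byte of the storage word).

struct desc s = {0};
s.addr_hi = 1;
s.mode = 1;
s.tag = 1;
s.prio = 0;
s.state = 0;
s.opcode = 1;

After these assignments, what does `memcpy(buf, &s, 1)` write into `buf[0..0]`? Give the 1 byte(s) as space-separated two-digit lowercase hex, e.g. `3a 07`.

addr_hi:1 = 1 → 0x1 << 7 → word 0x80
mode:3 = 1 → 0x1 << 4 → word 0x90
tag:1 = 1 → 0x1 << 3 → word 0x98
prio:1 = 0 → 0x0 << 2 → word 0x98
state:1 = 0 → 0x0 << 1 → word 0x98
opcode:1 = 1 → 0x1 << 0 → word 0x99
word = 0x99 → big-endian bytes:
  [0]=0x99

99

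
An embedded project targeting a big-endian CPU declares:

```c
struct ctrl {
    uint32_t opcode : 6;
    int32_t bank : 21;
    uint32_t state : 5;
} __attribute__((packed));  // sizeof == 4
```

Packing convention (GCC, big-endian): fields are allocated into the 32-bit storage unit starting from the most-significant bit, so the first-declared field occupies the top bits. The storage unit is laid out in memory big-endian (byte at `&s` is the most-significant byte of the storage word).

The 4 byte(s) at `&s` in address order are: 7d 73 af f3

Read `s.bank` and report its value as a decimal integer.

761215

[0]=0x7d [1]=0x73 [2]=0xaf [3]=0xf3 (big-endian) → word 0x7d73aff3
opcode:6 @ bit 26 → (0x7d73aff3>>26)&0x3f = 0x1f
bank:21 @ bit 5 → (0x7d73aff3>>5)&0x1fffff = 0xb9d7f  ←
state:5 @ bit 0 → (0x7d73aff3>>0)&0x1f = 0x13
bank signed 21b, MSB=0: value = 761215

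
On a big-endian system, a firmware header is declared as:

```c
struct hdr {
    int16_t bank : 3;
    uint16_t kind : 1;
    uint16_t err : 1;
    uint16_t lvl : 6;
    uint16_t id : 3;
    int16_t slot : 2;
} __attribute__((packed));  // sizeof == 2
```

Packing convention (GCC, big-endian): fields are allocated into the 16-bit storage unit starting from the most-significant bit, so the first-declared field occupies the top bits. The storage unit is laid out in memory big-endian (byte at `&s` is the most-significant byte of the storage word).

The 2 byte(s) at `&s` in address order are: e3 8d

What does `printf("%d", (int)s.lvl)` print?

28

[0]=0xe3 [1]=0x8d (big-endian) → word 0xe38d
bank [13+:3] = (word>>13) & 0x7 = 7
kind [12+:1] = (word>>12) & 0x1 = 0
err [11+:1] = (word>>11) & 0x1 = 0
lvl [5+:6] = (word>>5) & 0x3f = 28  ←
id [2+:3] = (word>>2) & 0x7 = 3
slot [0+:2] = (word>>0) & 0x3 = 1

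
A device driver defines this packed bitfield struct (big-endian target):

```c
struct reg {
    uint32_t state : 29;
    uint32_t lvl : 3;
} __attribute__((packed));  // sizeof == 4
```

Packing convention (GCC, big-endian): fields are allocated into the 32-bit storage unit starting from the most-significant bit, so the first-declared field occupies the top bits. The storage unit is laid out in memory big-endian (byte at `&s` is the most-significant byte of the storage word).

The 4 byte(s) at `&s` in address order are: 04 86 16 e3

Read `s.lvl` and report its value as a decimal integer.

[0]=0x04 [1]=0x86 [2]=0x16 [3]=0xe3 (big-endian) → word 0x048616e3
state [3+:29] = (word>>3) & 0x1fffffff = 9487068
lvl [0+:3] = (word>>0) & 0x7 = 3  ←

3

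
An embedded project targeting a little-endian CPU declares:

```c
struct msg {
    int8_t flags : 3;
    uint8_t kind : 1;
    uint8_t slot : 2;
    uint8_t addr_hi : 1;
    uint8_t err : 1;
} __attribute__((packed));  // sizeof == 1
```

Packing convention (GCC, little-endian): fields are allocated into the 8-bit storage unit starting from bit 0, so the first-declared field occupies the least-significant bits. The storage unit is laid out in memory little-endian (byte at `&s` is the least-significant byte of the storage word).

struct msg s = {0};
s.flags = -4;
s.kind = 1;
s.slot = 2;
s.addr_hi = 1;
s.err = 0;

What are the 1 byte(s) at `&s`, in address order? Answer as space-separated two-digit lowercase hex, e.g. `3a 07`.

6c

flags:3 = -4 → 0x4 << 0 → word 0x04
kind:1 = 1 → 0x1 << 3 → word 0x0c
slot:2 = 2 → 0x2 << 4 → word 0x2c
addr_hi:1 = 1 → 0x1 << 6 → word 0x6c
err:1 = 0 → 0x0 << 7 → word 0x6c
word = 0x6c → little-endian bytes:
  [0]=0x6c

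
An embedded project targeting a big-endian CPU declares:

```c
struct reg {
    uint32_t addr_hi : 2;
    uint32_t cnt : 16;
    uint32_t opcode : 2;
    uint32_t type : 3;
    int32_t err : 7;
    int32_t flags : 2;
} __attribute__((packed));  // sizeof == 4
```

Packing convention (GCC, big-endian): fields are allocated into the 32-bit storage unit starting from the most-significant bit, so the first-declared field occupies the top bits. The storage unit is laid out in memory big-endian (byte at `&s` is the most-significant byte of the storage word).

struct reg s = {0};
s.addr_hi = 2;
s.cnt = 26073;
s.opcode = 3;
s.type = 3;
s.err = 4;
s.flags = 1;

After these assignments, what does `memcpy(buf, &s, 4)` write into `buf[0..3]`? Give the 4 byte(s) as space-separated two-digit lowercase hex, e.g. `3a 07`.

addr_hi:2 = 2 → 0x2 << 30 → word 0x80000000
cnt:16 = 26073 → 0x65d9 << 14 → word 0x99764000
opcode:2 = 3 → 0x3 << 12 → word 0x99767000
type:3 = 3 → 0x3 << 9 → word 0x99767600
err:7 = 4 → 0x4 << 2 → word 0x99767610
flags:2 = 1 → 0x1 << 0 → word 0x99767611
word = 0x99767611 → big-endian bytes:
  [0]=0x99  [1]=0x76  [2]=0x76  [3]=0x11

99 76 76 11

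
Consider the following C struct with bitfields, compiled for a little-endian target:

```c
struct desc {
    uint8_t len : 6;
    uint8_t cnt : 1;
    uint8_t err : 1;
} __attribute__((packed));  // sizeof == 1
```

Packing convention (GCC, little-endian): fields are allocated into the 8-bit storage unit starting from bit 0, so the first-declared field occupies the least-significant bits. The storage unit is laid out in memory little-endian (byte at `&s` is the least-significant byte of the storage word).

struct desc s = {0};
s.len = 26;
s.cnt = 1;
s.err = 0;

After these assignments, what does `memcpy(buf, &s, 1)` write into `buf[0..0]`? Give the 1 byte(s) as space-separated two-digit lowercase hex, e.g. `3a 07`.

5a

len (6b) val=26 bits=0x1a at bit 0: 0x1a
cnt (1b) val=1 bits=0x1 at bit 6: 0x5a
err (1b) val=0 bits=0x0 at bit 7: 0x5a
word = 0x5a → little-endian bytes:
  [0]=0x5a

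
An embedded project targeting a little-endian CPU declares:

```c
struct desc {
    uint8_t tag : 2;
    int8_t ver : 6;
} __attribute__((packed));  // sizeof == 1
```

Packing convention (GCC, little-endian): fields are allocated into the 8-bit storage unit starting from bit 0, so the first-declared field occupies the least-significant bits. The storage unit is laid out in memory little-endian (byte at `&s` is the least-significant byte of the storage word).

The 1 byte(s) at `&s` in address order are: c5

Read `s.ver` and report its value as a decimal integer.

[0]=0xc5 (little-endian) → word 0xc5
tag [0+:2] = (word>>0) & 0x3 = 1
ver [2+:6] = (word>>2) & 0x3f = 49  ←
ver signed 6b, MSB=1: 49 - 64 = -15

-15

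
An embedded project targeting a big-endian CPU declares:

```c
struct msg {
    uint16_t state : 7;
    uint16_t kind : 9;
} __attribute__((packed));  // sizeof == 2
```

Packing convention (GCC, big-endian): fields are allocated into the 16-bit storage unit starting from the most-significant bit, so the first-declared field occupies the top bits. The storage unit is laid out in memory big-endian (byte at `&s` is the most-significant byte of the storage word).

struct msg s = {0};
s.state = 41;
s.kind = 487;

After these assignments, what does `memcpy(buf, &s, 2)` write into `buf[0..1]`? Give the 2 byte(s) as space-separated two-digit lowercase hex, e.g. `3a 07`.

53 e7

[9+:7] state=41 & 0x7f = 0x29; word=0x5200
[0+:9] kind=487 & 0x1ff = 0x1e7; word=0x53e7
word = 0x53e7 → big-endian bytes:
  [0]=0x53  [1]=0xe7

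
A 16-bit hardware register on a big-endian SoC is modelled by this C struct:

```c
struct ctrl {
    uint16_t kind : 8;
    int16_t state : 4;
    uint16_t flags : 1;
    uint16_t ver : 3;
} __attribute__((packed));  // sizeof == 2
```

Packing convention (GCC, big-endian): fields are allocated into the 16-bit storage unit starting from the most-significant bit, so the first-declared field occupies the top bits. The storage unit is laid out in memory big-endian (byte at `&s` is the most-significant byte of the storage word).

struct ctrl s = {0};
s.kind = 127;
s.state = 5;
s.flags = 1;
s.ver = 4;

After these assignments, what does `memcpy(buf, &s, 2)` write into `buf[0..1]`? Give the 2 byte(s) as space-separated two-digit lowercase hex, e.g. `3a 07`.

kind:8 = 127 → 0x7f << 8 → word 0x7f00
state:4 = 5 → 0x5 << 4 → word 0x7f50
flags:1 = 1 → 0x1 << 3 → word 0x7f58
ver:3 = 4 → 0x4 << 0 → word 0x7f5c
word = 0x7f5c → big-endian bytes:
  [0]=0x7f  [1]=0x5c

7f 5c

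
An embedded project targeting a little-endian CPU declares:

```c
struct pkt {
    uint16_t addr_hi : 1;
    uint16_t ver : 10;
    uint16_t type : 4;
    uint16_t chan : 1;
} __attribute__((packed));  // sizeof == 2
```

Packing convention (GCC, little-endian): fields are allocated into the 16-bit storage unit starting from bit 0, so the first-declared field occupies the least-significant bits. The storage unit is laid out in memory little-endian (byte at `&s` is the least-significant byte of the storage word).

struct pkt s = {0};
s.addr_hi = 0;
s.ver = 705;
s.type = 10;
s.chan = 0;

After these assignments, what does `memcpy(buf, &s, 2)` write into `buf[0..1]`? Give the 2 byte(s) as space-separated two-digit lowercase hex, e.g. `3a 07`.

[0+:1] addr_hi=0 & 0x1 = 0x0; word=0x0000
[1+:10] ver=705 & 0x3ff = 0x2c1; word=0x0582
[11+:4] type=10 & 0xf = 0xa; word=0x5582
[15+:1] chan=0 & 0x1 = 0x0; word=0x5582
word = 0x5582 → little-endian bytes:
  [0]=0x82  [1]=0x55

82 55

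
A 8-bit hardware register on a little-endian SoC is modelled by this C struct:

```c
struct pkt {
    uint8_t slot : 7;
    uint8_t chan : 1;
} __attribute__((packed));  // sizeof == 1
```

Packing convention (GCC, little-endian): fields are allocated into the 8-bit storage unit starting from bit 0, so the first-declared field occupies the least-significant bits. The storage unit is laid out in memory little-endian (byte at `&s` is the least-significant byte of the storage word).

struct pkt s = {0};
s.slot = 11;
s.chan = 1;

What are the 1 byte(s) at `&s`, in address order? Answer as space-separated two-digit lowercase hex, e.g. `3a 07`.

8b

slot:7 = 11 → 0xb << 0 → word 0x0b
chan:1 = 1 → 0x1 << 7 → word 0x8b
word = 0x8b → little-endian bytes:
  [0]=0x8b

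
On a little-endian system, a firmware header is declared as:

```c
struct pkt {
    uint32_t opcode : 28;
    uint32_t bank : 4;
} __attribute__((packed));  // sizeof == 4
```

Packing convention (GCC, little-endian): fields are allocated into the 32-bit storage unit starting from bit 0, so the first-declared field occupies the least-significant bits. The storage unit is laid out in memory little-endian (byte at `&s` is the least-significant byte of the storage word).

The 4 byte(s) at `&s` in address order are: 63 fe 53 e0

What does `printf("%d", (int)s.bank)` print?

14

[0]=0x63 [1]=0xfe [2]=0x53 [3]=0xe0 (little-endian) → word 0xe053fe63
opcode:28 @ bit 0 → (0xe053fe63>>0)&0xfffffff = 0x53fe63
bank:4 @ bit 28 → (0xe053fe63>>28)&0xf = 0xe  ←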